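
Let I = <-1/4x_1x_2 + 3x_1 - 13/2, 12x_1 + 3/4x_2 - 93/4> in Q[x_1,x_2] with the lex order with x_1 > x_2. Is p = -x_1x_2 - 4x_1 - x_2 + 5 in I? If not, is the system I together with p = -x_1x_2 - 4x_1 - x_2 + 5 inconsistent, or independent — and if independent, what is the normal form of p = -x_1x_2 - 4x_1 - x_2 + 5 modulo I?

First compute the reduced Gröbner basis of I by Buchberger's algorithm.
f_1 = -1/4x_1x_2 + 3x_1 - 13/2, LT = x_1x_2.
f_2 = 12x_1 + 3/4x_2 - 93/4, LT = x_1.

S(f_1,f_2): lcm = x_1x_2. S = -12x_1 - 1/16x_2^2 + 31/16x_2 + 26.
  leading term x_1: subtract (-1)·f_2 from -12x_1 - 1/16x_2^2 + 31/16x_2 + 26 → -1/16x_2^2 + 43/16x_2 + 11/4
  leading term x_2^2: no divisor's leading term divides it; move -1/16x_2^2 to the remainder.
  leading term x_2: no divisor's leading term divides it; move 43/16x_2 to the remainder.
  leading term 1: no divisor's leading term divides it; move 11/4 to the remainder.
  remainder -1/16x_2^2 + 43/16x_2 + 11/4 ≠ 0; add h_3 = -1/16x_2^2 + 43/16x_2 + 11/4 to the basis.

The other S-polynomials (S(f_1,h_3), S(f_2,h_3)) all reduce to 0 modulo the current basis, so we have a Gröbner basis.
Inter-reduce: drop elements whose leading term is divisible by another's, tail-reduce, and make monic.
Reduced Gröbner basis: {x_1 + 1/16x_2 - 31/16, x_2^2 - 43x_2 - 44}.
Label its elements g_1 = x_1 + 1/16x_2 - 31/16, g_2 = x_2^2 - 43x_2 - 44.

Reduce p = -x_1x_2 - 4x_1 - x_2 + 5 modulo G:
  leading term x_1x_2: subtract (-x_2)·g_1 from -x_1x_2 - 4x_1 - x_2 + 5 → -4x_1 + 1/16x_2^2 - 47/16x_2 + 5
  leading term x_1: subtract (-4)·g_1 from -4x_1 + 1/16x_2^2 - 47/16x_2 + 5 → 1/16x_2^2 - 43/16x_2 - 11/4
  leading term x_2^2: subtract (1/16)·g_2 from 1/16x_2^2 - 43/16x_2 - 11/4 → 0
  normal form = 0.
Since the normal form is 0, p ∈ I.

-x_1x_2 - 4x_1 - x_2 + 5 lies in I (it reduces to 0).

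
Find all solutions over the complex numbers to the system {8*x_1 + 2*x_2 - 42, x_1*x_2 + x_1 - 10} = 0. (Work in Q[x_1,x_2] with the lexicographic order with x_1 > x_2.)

Compute a lex Gröbner basis by Buchberger's algorithm.
f_1 = 8*x_1 + 2*x_2 - 42, LT = x_1.
f_2 = x_1*x_2 + x_1 - 10, LT = x_1*x_2.

S(f_1,f_2): lcm = x_1*x_2. S = -x_1 + 1/4*x_2**2 - 21/4*x_2 + 10.
  reduce S modulo (f_1, f_2):
  remainder 1/4*x_2**2 - 5*x_2 + 19/4 ≠ 0; add h_3 = 1/4*x_2**2 - 5*x_2 + 19/4 to the basis.

The other S-polynomials (S(f_1,h_3), S(f_2,h_3)) all reduce to 0 modulo the current basis, so we have a Gröbner basis.
Inter-reduce: drop elements whose leading term is divisible by another's, tail-reduce, and make monic.
Reduced Gröbner basis: {x_1 + 1/4*x_2 - 21/4, x_2**2 - 20*x_2 + 19}.

The lex basis is triangular: the last element involves only x_2. Solving x_2**2 - 20*x_2 + 19 = 0 gives x_2 ∈ {1, 19}; substituting each value into the earlier elements determines the remaining variables.
  x_2 = 1: the earlier basis element becomes x_1 - 5 = 0, giving x_1 = 5 — point (5, 1).
  x_2 = 19: the earlier basis element becomes x_1 - 1/2 = 0, giving x_1 = 1/2 — point (1/2, 19).

{(5, 1), (1/2, 19)}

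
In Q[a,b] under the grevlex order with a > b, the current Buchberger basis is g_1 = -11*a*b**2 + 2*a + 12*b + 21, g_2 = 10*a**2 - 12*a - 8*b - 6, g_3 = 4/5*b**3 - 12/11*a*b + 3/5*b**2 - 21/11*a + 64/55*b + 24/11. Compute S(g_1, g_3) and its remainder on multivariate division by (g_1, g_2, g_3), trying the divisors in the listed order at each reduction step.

lcm(LM(g_1), LM(g_3)) = a*b**3.
S = (lcm/LT(g_1))·g_1 − (lcm/LT(g_3))·g_3 = 15/11*a**2*b - 3/4*a*b**2 + 105/44*a**2 - 18/11*a*b - 12/11*b**2 - 30/11*a - 21/11*b.
Reduce S modulo (g_1, g_2, g_3) in that order:
  leading term a**2*b: subtract (3/22*b)·g_2 from 15/11*a**2*b - 3/4*a*b**2 + 105/44*a**2 - 18/11*a*b - 12/11*b**2 - 30/11*a - 21/11*b → -3/4*a*b**2 + 105/44*a**2 - 30/11*a - 12/11*b
  leading term a*b**2: subtract (3/44)·g_1 from -3/4*a*b**2 + 105/44*a**2 - 30/11*a - 12/11*b → 105/44*a**2 - 63/22*a - 21/11*b - 63/44
  leading term a**2: subtract (21/88)·g_2 from 105/44*a**2 - 63/22*a - 21/11*b - 63/44 → 0
The remainder is 0, so this S-polynomial contributes no new basis element.

S(g_1, g_3) = 15/11*a**2*b - 3/4*a*b**2 + 105/44*a**2 - 18/11*a*b - 12/11*b**2 - 30/11*a - 21/11*b; remainder on division = 0.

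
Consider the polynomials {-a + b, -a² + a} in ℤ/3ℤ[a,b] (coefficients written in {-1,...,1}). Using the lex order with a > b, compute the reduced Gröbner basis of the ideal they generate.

G = {a - b, b² - b}

f_1 = -a + b, LT = a.
f_2 = -a² + a, LT = a².

S(f_1,f_2): lcm = a². S = -ab + a.
  reduce S modulo (f_1, f_2):
  remainder -b² + b ≠ 0; add g_3 = -b² + b to the basis.

The other S-polynomials (S(f_1,g_3), S(f_2,g_3)) all reduce to 0 modulo the current basis, so we have a Gröbner basis.
Inter-reduce: drop elements whose leading term is divisible by another's, tail-reduce, and make monic.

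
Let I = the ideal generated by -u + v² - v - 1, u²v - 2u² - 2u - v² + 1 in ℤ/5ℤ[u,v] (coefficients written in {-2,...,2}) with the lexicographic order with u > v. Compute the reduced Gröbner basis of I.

G = {u - v² + v + 1, v⁵ + v⁴ - 2v³ + v² - v + 1}

f_1 = -u + v² - v - 1, LT = u.
f_2 = u²v - 2u² - 2u - v² + 1, LT = u²v.

S(f_1,f_2): lcm = u²v. S = 2u² - uv³ + uv² + uv + 2u + v² - 1.
  reduce S modulo (f_1, f_2):
  remainder -v⁵ - v⁴ + 2v³ - v² + v - 1 ≠ 0; add g_3 = -v⁵ - v⁴ + 2v³ - v² + v - 1 to the basis.

The other S-polynomials (S(f_1,g_3), S(f_2,g_3)) all reduce to 0 modulo the current basis, so we have a Gröbner basis.
Inter-reduce: drop elements whose leading term is divisible by another's, tail-reduce, and make monic.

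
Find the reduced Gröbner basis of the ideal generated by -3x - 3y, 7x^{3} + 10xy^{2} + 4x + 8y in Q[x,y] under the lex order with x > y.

G = {x + y, y^{3} - \tfrac{4}{17}y}

f_1 = -3x - 3y, LT = x.
f_2 = 7x^{3} + 10xy^{2} + 4x + 8y, LT = x^{3}.

S(f_1,f_2): lcm = x^{3}. S = x^{2}y - \tfrac{10}{7}xy^{2} - \tfrac{4}{7}x - \tfrac{8}{7}y.
  leading term x^{2}y: subtract (-\tfrac{1}{3}xy)·f_1 from x^{2}y - \tfrac{10}{7}xy^{2} - \tfrac{4}{7}x - \tfrac{8}{7}y → -\tfrac{17}{7}xy^{2} - \tfrac{4}{7}x - \tfrac{8}{7}y
  leading term xy^{2}: subtract (\tfrac{17}{21}y^{2})·f_1 from -\tfrac{17}{7}xy^{2} - \tfrac{4}{7}x - \tfrac{8}{7}y → -\tfrac{4}{7}x + \tfrac{17}{7}y^{3} - \tfrac{8}{7}y
  leading term x: subtract (\tfrac{4}{21})·f_1 from -\tfrac{4}{7}x + \tfrac{17}{7}y^{3} - \tfrac{8}{7}y → \tfrac{17}{7}y^{3} - \tfrac{4}{7}y
  leading term y^{3}: no divisor's leading term divides it; move \tfrac{17}{7}y^{3} to the remainder.
  leading term y: no divisor's leading term divides it; move -\tfrac{4}{7}y to the remainder.
  remainder \tfrac{17}{7}y^{3} - \tfrac{4}{7}y ≠ 0; add g_3 = \tfrac{17}{7}y^{3} - \tfrac{4}{7}y to the basis.

The other S-polynomials (S(f_1,g_3), S(f_2,g_3)) all reduce to 0 modulo the current basis, so we have a Gröbner basis.
Inter-reduce: drop elements whose leading term is divisible by another's, tail-reduce, and make monic.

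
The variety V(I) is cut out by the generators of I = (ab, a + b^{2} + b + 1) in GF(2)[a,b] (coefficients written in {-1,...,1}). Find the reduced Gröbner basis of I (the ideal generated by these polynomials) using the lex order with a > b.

G = {a + b^{2} + b + 1, b^{3} + b^{2} + b}

The reduced Gröbner basis is the canonical form of the ideal for this ordering.

f_1 = ab, LT = ab.
f_2 = a + b^{2} + b + 1, LT = a.

S(f_1,f_2): lcm = ab. S = b^{3} + b^{2} + b.
  reduce S modulo (f_1, f_2):
  remainder b^{3} + b^{2} + b ≠ 0; add g_3 = b^{3} + b^{2} + b to the basis.

The other S-polynomials (S(f_1,g_3), S(f_2,g_3)) all reduce to 0 modulo the current basis, so we have a Gröbner basis.
Inter-reduce: drop elements whose leading term is divisible by another's, tail-reduce, and make monic.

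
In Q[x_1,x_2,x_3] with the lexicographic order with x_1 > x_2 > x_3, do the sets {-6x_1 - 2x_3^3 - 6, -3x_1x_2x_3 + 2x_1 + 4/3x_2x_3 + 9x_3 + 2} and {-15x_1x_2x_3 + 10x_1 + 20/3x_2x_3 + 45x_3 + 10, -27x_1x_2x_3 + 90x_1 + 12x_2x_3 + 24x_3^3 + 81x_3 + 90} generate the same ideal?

Yes, the ideals are equal.

Two ideals are equal iff their reduced Gröbner bases coincide (the reduced basis is unique for a fixed ordering).
Buchberger on the first generating set:
f_1 = -6x_1 - 2x_3^3 - 6, LT = x_1.
f_2 = -3x_1x_2x_3 + 2x_1 + 4/3x_2x_3 + 9x_3 + 2, LT = x_1x_2x_3.

S(f_1,f_2): lcm = x_1x_2x_3. S = 2/3x_1 + 1/3x_2x_3^4 + 13/9x_2x_3 + 3x_3 + 2/3.
  leading term x_1: subtract (-1/9)·f_1 from 2/3x_1 + 1/3x_2x_3^4 + 13/9x_2x_3 + 3x_3 + 2/3 → 1/3x_2x_3^4 + 13/9x_2x_3 - 2/9x_3^3 + 3x_3
  leading term x_2x_3^4: no divisor's leading term divides it; move 1/3x_2x_3^4 to the remainder.
  leading term x_2x_3: no divisor's leading term divides it; move 13/9x_2x_3 to the remainder.
  leading term x_3^3: no divisor's leading term divides it; move -2/9x_3^3 to the remainder.
  leading term x_3: no divisor's leading term divides it; move 3x_3 to the remainder.
  remainder 1/3x_2x_3^4 + 13/9x_2x_3 - 2/9x_3^3 + 3x_3 ≠ 0; add g_3 = 1/3x_2x_3^4 + 13/9x_2x_3 - 2/9x_3^3 + 3x_3 to the basis.

S(f_1,g_3): leading monomials are coprime, so the S-polynomial reduces to 0 (Buchberger's first criterion).
S(f_2,g_3): lcm = x_1x_2x_3^4. S = -13/3x_1x_2x_3 - 9x_1x_3 - 4/9x_2x_3^4 - 3x_3^4 - 2/3x_3^3.
  leading term x_1x_2x_3: subtract (13/18x_2x_3)·f_1 from -13/3x_1x_2x_3 - 9x_1x_3 - 4/9x_2x_3^4 - 3x_3^4 - 2/3x_3^3 → -9x_1x_3 + x_2x_3^4 + 13/3x_2x_3 - 3x_3^4 - 2/3x_3^3
  leading term x_1x_3: subtract (3/2x_3)·f_1 from -9x_1x_3 + x_2x_3^4 + 13/3x_2x_3 - 3x_3^4 - 2/3x_3^3 → x_2x_3^4 + 13/3x_2x_3 - 2/3x_3^3 + 9x_3
  leading term x_2x_3^4: subtract (3)·g_3 from x_2x_3^4 + 13/3x_2x_3 - 2/3x_3^3 + 9x_3 → 0
  remainder 0.

Every S-polynomial of the final basis reduces to 0, so we have a Gröbner basis.
Inter-reduce: drop elements whose leading term is divisible by another's, tail-reduce, and make monic.
Reduced Gröbner basis: {x_1 + 1/3x_3^3 + 1, x_2x_3^4 + 13/3x_2x_3 - 2/3x_3^3 + 9x_3}.

Buchberger on the second generating set:
h_1 = -15x_1x_2x_3 + 10x_1 + 20/3x_2x_3 + 45x_3 + 10, LT = x_1x_2x_3.
h_2 = -27x_1x_2x_3 + 90x_1 + 12x_2x_3 + 24x_3^3 + 81x_3 + 90, LT = x_1x_2x_3.

S(h_1,h_2): lcm = x_1x_2x_3. S = 8/3x_1 + 8/9x_3^3 + 8/3.
  leading term x_1: no divisor's leading term divides it; move 8/3x_1 to the remainder.
  leading term x_3^3: no divisor's leading term divides it; move 8/9x_3^3 to the remainder.
  leading term 1: no divisor's leading term divides it; move 8/3 to the remainder.
  remainder 8/3x_1 + 8/9x_3^3 + 8/3 ≠ 0; add k_3 = 8/3x_1 + 8/9x_3^3 + 8/3 to the basis.

S(h_1,k_3): lcm = x_1x_2x_3. S = -2/3x_1 - 1/3x_2x_3^4 - 13/9x_2x_3 - 3x_3 - 2/3.
  leading term x_1: subtract (-1/4)·k_3 from -2/3x_1 - 1/3x_2x_3^4 - 13/9x_2x_3 - 3x_3 - 2/3 → -1/3x_2x_3^4 - 13/9x_2x_3 + 2/9x_3^3 - 3x_3
  leading term x_2x_3^4: no divisor's leading term divides it; move -1/3x_2x_3^4 to the remainder.
  leading term x_2x_3: no divisor's leading term divides it; move -13/9x_2x_3 to the remainder.
  leading term x_3^3: no divisor's leading term divides it; move 2/9x_3^3 to the remainder.
  leading term x_3: no divisor's leading term divides it; move -3x_3 to the remainder.
  remainder -1/3x_2x_3^4 - 13/9x_2x_3 + 2/9x_3^3 - 3x_3 ≠ 0; add k_4 = -1/3x_2x_3^4 - 13/9x_2x_3 + 2/9x_3^3 - 3x_3 to the basis.

S(h_2,k_3): lcm = x_1x_2x_3. S = -10/3x_1 - 1/3x_2x_3^4 - 13/9x_2x_3 - 8/9x_3^3 - 3x_3 - 10/3.
  leading term x_1: subtract (-5/4)·k_3 from -10/3x_1 - 1/3x_2x_3^4 - 13/9x_2x_3 - 8/9x_3^3 - 3x_3 - 10/3 → -1/3x_2x_3^4 - 13/9x_2x_3 + 2/9x_3^3 - 3x_3
  leading term x_2x_3^4: subtract (1)·k_4 from -1/3x_2x_3^4 - 13/9x_2x_3 + 2/9x_3^3 - 3x_3 → 0
  remainder 0.

S(h_1,k_4): lcm = x_1x_2x_3^4. S = -13/3x_1x_2x_3 - 9x_1x_3 - 4/9x_2x_3^4 - 3x_3^4 - 2/3x_3^3.
  leading term x_1x_2x_3: subtract (13/45)·h_1 from -13/3x_1x_2x_3 - 9x_1x_3 - 4/9x_2x_3^4 - 3x_3^4 - 2/3x_3^3 → -9x_1x_3 - 26/9x_1 - 4/9x_2x_3^4 - 52/27x_2x_3 - 3x_3^4 - 2/3x_3^3 - 13x_3 - 26/9
  leading term x_1x_3: subtract (-27/8x_3)·k_3 from -9x_1x_3 - 26/9x_1 - 4/9x_2x_3^4 - 52/27x_2x_3 - 3x_3^4 - 2/3x_3^3 - 13x_3 - 26/9 → -26/9x_1 - 4/9x_2x_3^4 - 52/27x_2x_3 - 2/3x_3^3 - 4x_3 - 26/9
  leading term x_1: subtract (-13/12)·k_3 from -26/9x_1 - 4/9x_2x_3^4 - 52/27x_2x_3 - 2/3x_3^3 - 4x_3 - 26/9 → -4/9x_2x_3^4 - 52/27x_2x_3 + 8/27x_3^3 - 4x_3
  leading term x_2x_3^4: subtract (4/3)·k_4 from -4/9x_2x_3^4 - 52/27x_2x_3 + 8/27x_3^3 - 4x_3 → 0
  remainder 0.

S(h_2,k_4): lcm = x_1x_2x_3^4. S = -13/3x_1x_2x_3 - 8/3x_1x_3^3 - 9x_1x_3 - 4/9x_2x_3^4 - 8/9x_3^6 - 3x_3^4 - 10/3x_3^3.
  leading term x_1x_2x_3: subtract (13/45)·h_1 from -13/3x_1x_2x_3 - 8/3x_1x_3^3 - 9x_1x_3 - 4/9x_2x_3^4 - 8/9x_3^6 - 3x_3^4 - 10/3x_3^3 → -8/3x_1x_3^3 - 9x_1x_3 - 26/9x_1 - 4/9x_2x_3^4 - 52/27x_2x_3 - 8/9x_3^6 - 3x_3^4 - 10/3x_3^3 - 13x_3 - 26/9
  leading term x_1x_3^3: subtract (-x_3^3)·k_3 from -8/3x_1x_3^3 - 9x_1x_3 - 26/9x_1 - 4/9x_2x_3^4 - 52/27x_2x_3 - 8/9x_3^6 - 3x_3^4 - 10/3x_3^3 - 13x_3 - 26/9 → -9x_1x_3 - 26/9x_1 - 4/9x_2x_3^4 - 52/27x_2x_3 - 3x_3^4 - 2/3x_3^3 - 13x_3 - 26/9
  leading term x_1x_3: subtract (-27/8x_3)·k_3 from -9x_1x_3 - 26/9x_1 - 4/9x_2x_3^4 - 52/27x_2x_3 - 3x_3^4 - 2/3x_3^3 - 13x_3 - 26/9 → -26/9x_1 - 4/9x_2x_3^4 - 52/27x_2x_3 - 2/3x_3^3 - 4x_3 - 26/9
  leading term x_1: subtract (-13/12)·k_3 from -26/9x_1 - 4/9x_2x_3^4 - 52/27x_2x_3 - 2/3x_3^3 - 4x_3 - 26/9 → -4/9x_2x_3^4 - 52/27x_2x_3 + 8/27x_3^3 - 4x_3
  leading term x_2x_3^4: subtract (4/3)·k_4 from -4/9x_2x_3^4 - 52/27x_2x_3 + 8/27x_3^3 - 4x_3 → 0
  remainder 0.

S(k_3,k_4): leading monomials are coprime, so the S-polynomial reduces to 0 (Buchberger's first criterion).
Every S-polynomial of the final basis reduces to 0, so we have a Gröbner basis.
Inter-reduce: drop elements whose leading term is divisible by another's, tail-reduce, and make monic.
Reduced Gröbner basis: {x_1 + 1/3x_3^3 + 1, x_2x_3^4 + 13/3x_2x_3 - 2/3x_3^3 + 9x_3}.

These coincide, so the ideals are equal.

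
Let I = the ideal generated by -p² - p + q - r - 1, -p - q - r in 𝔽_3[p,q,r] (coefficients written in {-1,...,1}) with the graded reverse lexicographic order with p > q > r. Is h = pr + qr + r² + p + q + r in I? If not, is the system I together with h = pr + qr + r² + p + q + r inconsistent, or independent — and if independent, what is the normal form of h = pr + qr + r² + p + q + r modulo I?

First compute the reduced Gröbner basis of I by Buchberger's algorithm.
f_1 = -p² - p + q - r - 1, LT = p².
f_2 = -p - q - r, LT = p.

S(f_1,f_2): lcm = p². S = -pq - pr + p - q + r + 1.
  leading term pq: subtract (q)·f_2 from -pq - pr + p - q + r + 1 → q² - pr + qr + p - q + r + 1
  leading term q²: no divisor's leading term divides it; move q² to the remainder.
  leading term pr: subtract (r)·f_2 from -pr + qr + p - q + r + 1 → -qr + r² + p - q + r + 1
  leading term qr: no divisor's leading term divides it; move -qr to the remainder.
  leading term r²: no divisor's leading term divides it; move r² to the remainder.
  leading term p: subtract (-1)·f_2 from p - q + r + 1 → q + 1
  leading term q: no divisor's leading term divides it; move q to the remainder.
  leading term 1: no divisor's leading term divides it; move 1 to the remainder.
  remainder q² - qr + r² + q + 1 ≠ 0; add k_3 = q² - qr + r² + q + 1 to the basis.

The other S-polynomials (S(f_1,k_3), S(f_2,k_3)) all reduce to 0 modulo the current basis, so we have a Gröbner basis.
Inter-reduce: drop elements whose leading term is divisible by another's, tail-reduce, and make monic.
Reduced Gröbner basis: {q² - qr + r² + q + 1, p + q + r}.
Label its elements g_1 = q² - qr + r² + q + 1, g_2 = p + q + r.

Reduce h = pr + qr + r² + p + q + r modulo G:
  leading term pr: subtract (r)·g_2 from pr + qr + r² + p + q + r → p + q + r
  leading term p: subtract (1)·g_2 from p + q + r → 0
  normal form = 0.
Since the normal form is 0, h ∈ I.

pr + qr + r² + p + q + r lies in I (it reduces to 0).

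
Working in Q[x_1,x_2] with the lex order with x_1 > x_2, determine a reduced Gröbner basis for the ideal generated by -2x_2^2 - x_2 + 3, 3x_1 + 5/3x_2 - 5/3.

f_1 = -2x_2^2 - x_2 + 3, LT = x_2^2.
f_2 = 3x_1 + 5/3x_2 - 5/3, LT = x_1.

The S-polynomials (S(f_1,f_2)) all reduce to 0 modulo the current basis, so we have a Gröbner basis.

G = {x_1 + 5/9x_2 - 5/9, x_2^2 + 1/2x_2 - 3/2}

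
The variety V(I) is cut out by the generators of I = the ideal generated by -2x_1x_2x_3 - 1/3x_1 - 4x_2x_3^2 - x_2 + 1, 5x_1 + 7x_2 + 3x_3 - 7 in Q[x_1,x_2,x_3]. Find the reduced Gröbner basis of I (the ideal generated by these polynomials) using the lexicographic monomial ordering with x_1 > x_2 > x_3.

f_1 = -2x_1x_2x_3 - 1/3x_1 - 4x_2x_3^2 - x_2 + 1, LT = x_1x_2x_3.
f_2 = 5x_1 + 7x_2 + 3x_3 - 7, LT = x_1.

S(f_1,f_2): lcm = x_1x_2x_3. S = 1/6x_1 - 7/5x_2^2x_3 + 7/5x_2x_3^2 + 7/5x_2x_3 + 1/2x_2 - 1/2.
  leading term x_1: subtract (1/30)·f_2 from 1/6x_1 - 7/5x_2^2x_3 + 7/5x_2x_3^2 + 7/5x_2x_3 + 1/2x_2 - 1/2 → -7/5x_2^2x_3 + 7/5x_2x_3^2 + 7/5x_2x_3 + 4/15x_2 - 1/10x_3 - 4/15
  leading term x_2^2x_3: no divisor's leading term divides it; move -7/5x_2^2x_3 to the remainder.
  leading term x_2x_3^2: no divisor's leading term divides it; move 7/5x_2x_3^2 to the remainder.
  leading term x_2x_3: no divisor's leading term divides it; move 7/5x_2x_3 to the remainder.
  leading term x_2: no divisor's leading term divides it; move 4/15x_2 to the remainder.
  leading term x_3: no divisor's leading term divides it; move -1/10x_3 to the remainder.
  leading term 1: no divisor's leading term divides it; move -4/15 to the remainder.
  remainder -7/5x_2^2x_3 + 7/5x_2x_3^2 + 7/5x_2x_3 + 4/15x_2 - 1/10x_3 - 4/15 ≠ 0; add g_3 = -7/5x_2^2x_3 + 7/5x_2x_3^2 + 7/5x_2x_3 + 4/15x_2 - 1/10x_3 - 4/15 to the basis.

S(f_1,g_3): lcm = x_1x_2^2x_3. S = x_1x_2x_3^2 + x_1x_2x_3 + 5/14x_1x_2 - 1/14x_1x_3 - 4/21x_1 + 2x_2^2x_3^2 + 1/2x_2^2 - 1/2x_2.
  leading term x_1x_2x_3^2: subtract (-1/2x_3)·f_1 from x_1x_2x_3^2 + x_1x_2x_3 + 5/14x_1x_2 - 1/14x_1x_3 - 4/21x_1 + 2x_2^2x_3^2 + 1/2x_2^2 - 1/2x_2 → x_1x_2x_3 + 5/14x_1x_2 - 5/21x_1x_3 - 4/21x_1 + 2x_2^2x_3^2 + 1/2x_2^2 - 2x_2x_3^3 - 1/2x_2x_3 - 1/2x_2 + 1/2x_3
  leading term x_1x_2x_3: subtract (-1/2)·f_1 from x_1x_2x_3 + 5/14x_1x_2 - 5/21x_1x_3 - 4/21x_1 + 2x_2^2x_3^2 + 1/2x_2^2 - 2x_2x_3^3 - 1/2x_2x_3 - 1/2x_2 + 1/2x_3 → 5/14x_1x_2 - 5/21x_1x_3 - 5/14x_1 + 2x_2^2x_3^2 + 1/2x_2^2 - 2x_2x_3^3 - 2x_2x_3^2 - 1/2x_2x_3 - x_2 + 1/2x_3 + 1/2
  leading term x_1x_2: subtract (1/14x_2)·f_2 from 5/14x_1x_2 - 5/21x_1x_3 - 5/14x_1 + 2x_2^2x_3^2 + 1/2x_2^2 - 2x_2x_3^3 - 2x_2x_3^2 - 1/2x_2x_3 - x_2 + 1/2x_3 + 1/2 → -5/21x_1x_3 - 5/14x_1 + 2x_2^2x_3^2 - 2x_2x_3^3 - 2x_2x_3^2 - 5/7x_2x_3 - 1/2x_2 + 1/2x_3 + 1/2
  leading term x_1x_3: subtract (-1/21x_3)·f_2 from -5/21x_1x_3 - 5/14x_1 + 2x_2^2x_3^2 - 2x_2x_3^3 - 2x_2x_3^2 - 5/7x_2x_3 - 1/2x_2 + 1/2x_3 + 1/2 → -5/14x_1 + 2x_2^2x_3^2 - 2x_2x_3^3 - 2x_2x_3^2 - 8/21x_2x_3 - 1/2x_2 + 1/7x_3^2 + 1/6x_3 + 1/2
  leading term x_1: subtract (-1/14)·f_2 from -5/14x_1 + 2x_2^2x_3^2 - 2x_2x_3^3 - 2x_2x_3^2 - 8/21x_2x_3 - 1/2x_2 + 1/7x_3^2 + 1/6x_3 + 1/2 → 2x_2^2x_3^2 - 2x_2x_3^3 - 2x_2x_3^2 - 8/21x_2x_3 + 1/7x_3^2 + 8/21x_3
  leading term x_2^2x_3^2: subtract (-10/7x_3)·g_3 from 2x_2^2x_3^2 - 2x_2x_3^3 - 2x_2x_3^2 - 8/21x_2x_3 + 1/7x_3^2 + 8/21x_3 → 0
  remainder 0.

S(f_2,g_3): leading monomials are coprime, so the S-polynomial reduces to 0 (Buchberger's first criterion).
Every S-polynomial of the final basis reduces to 0, so we have a Gröbner basis.
Inter-reduce: drop elements whose leading term is divisible by another's, tail-reduce, and make monic.

G = {x_1 + 7/5x_2 + 3/5x_3 - 7/5, x_2^2x_3 - x_2x_3^2 - x_2x_3 - 4/21x_2 + 1/14x_3 + 4/21}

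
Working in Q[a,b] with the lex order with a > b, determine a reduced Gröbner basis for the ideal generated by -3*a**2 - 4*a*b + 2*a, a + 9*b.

f_1 = -3*a**2 - 4*a*b + 2*a, LT = a**2.
f_2 = a + 9*b, LT = a.

S(f_1,f_2): lcm = a**2. S = -23/3*a*b - 2/3*a.
  leading term a*b: subtract (-23/3*b)·f_2 from -23/3*a*b - 2/3*a → -2/3*a + 69*b**2
  leading term a: subtract (-2/3)·f_2 from -2/3*a + 69*b**2 → 69*b**2 + 6*b
  leading term b**2: no divisor's leading term divides it; move 69*b**2 to the remainder.
  leading term b: no divisor's leading term divides it; move 6*b to the remainder.
  remainder 69*b**2 + 6*b ≠ 0; add g_3 = 69*b**2 + 6*b to the basis.

The other S-polynomials (S(f_1,g_3), S(f_2,g_3)) all reduce to 0 modulo the current basis, so we have a Gröbner basis.
Inter-reduce: drop elements whose leading term is divisible by another's, tail-reduce, and make monic.

G = {a + 9*b, b**2 + 2/23*b}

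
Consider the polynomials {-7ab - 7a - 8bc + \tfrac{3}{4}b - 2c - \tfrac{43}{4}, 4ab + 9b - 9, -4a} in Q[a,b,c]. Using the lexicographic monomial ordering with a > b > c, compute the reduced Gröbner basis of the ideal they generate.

The reduced Gröbner basis is the canonical form of the ideal for this ordering.

f_1 = -7ab - 7a - 8bc + \tfrac{3}{4}b - 2c - \tfrac{43}{4}, LT = ab.
f_2 = 4ab + 9b - 9, LT = ab.
f_3 = -4a, LT = a.

S(f_1,f_2): lcm = ab. S = a + \tfrac{8}{7}bc - \tfrac{33}{14}b + \tfrac{2}{7}c + \tfrac{53}{14}.
  leading term a: subtract (-\tfrac{1}{4})·f_3 from a + \tfrac{8}{7}bc - \tfrac{33}{14}b + \tfrac{2}{7}c + \tfrac{53}{14} → \tfrac{8}{7}bc - \tfrac{33}{14}b + \tfrac{2}{7}c + \tfrac{53}{14}
  leading term bc: no divisor's leading term divides it; move \tfrac{8}{7}bc to the remainder.
  leading term b: no divisor's leading term divides it; move -\tfrac{33}{14}b to the remainder.
  leading term c: no divisor's leading term divides it; move \tfrac{2}{7}c to the remainder.
  leading term 1: no divisor's leading term divides it; move \tfrac{53}{14} to the remainder.
  remainder \tfrac{8}{7}bc - \tfrac{33}{14}b + \tfrac{2}{7}c + \tfrac{53}{14} ≠ 0; add g_4 = \tfrac{8}{7}bc - \tfrac{33}{14}b + \tfrac{2}{7}c + \tfrac{53}{14} to the basis.

S(f_1,f_3): lcm = ab. S = a + \tfrac{8}{7}bc - \tfrac{3}{28}b + \tfrac{2}{7}c + \tfrac{43}{28}.
  leading term a: subtract (-\tfrac{1}{4})·f_3 from a + \tfrac{8}{7}bc - \tfrac{3}{28}b + \tfrac{2}{7}c + \tfrac{43}{28} → \tfrac{8}{7}bc - \tfrac{3}{28}b + \tfrac{2}{7}c + \tfrac{43}{28}
  leading term bc: subtract (1)·g_4 from \tfrac{8}{7}bc - \tfrac{3}{28}b + \tfrac{2}{7}c + \tfrac{43}{28} → \tfrac{9}{4}b - \tfrac{9}{4}
  leading term b: no divisor's leading term divides it; move \tfrac{9}{4}b to the remainder.
  leading term 1: no divisor's leading term divides it; move -\tfrac{9}{4} to the remainder.
  remainder \tfrac{9}{4}b - \tfrac{9}{4} ≠ 0; add g_5 = \tfrac{9}{4}b - \tfrac{9}{4} to the basis.

S(f_2,f_3): lcm = ab. S = \tfrac{9}{4}b - \tfrac{9}{4}.
  leading term b: subtract (1)·g_5 from \tfrac{9}{4}b - \tfrac{9}{4} → 0
  remainder 0.

S(f_1,g_4): lcm = abc. S = \tfrac{33}{16}ab + \tfrac{3}{4}ac - \tfrac{53}{16}a + \tfrac{8}{7}bc^{2} - \tfrac{3}{28}bc + \tfrac{2}{7}c^{2} + \tfrac{43}{28}c.
  leading term ab: subtract (-\tfrac{33}{112})·f_1 from \tfrac{33}{16}ab + \tfrac{3}{4}ac - \tfrac{53}{16}a + \tfrac{8}{7}bc^{2} - \tfrac{3}{28}bc + \tfrac{2}{7}c^{2} + \tfrac{43}{28}c → \tfrac{3}{4}ac - \tfrac{43}{8}a + \tfrac{8}{7}bc^{2} - \tfrac{69}{28}bc + \tfrac{99}{448}b + \tfrac{2}{7}c^{2} + \tfrac{53}{56}c - \tfrac{1419}{448}
  leading term ac: subtract (-\tfrac{3}{16}c)·f_3 from \tfrac{3}{4}ac - \tfrac{43}{8}a + \tfrac{8}{7}bc^{2} - \tfrac{69}{28}bc + \tfrac{99}{448}b + \tfrac{2}{7}c^{2} + \tfrac{53}{56}c - \tfrac{1419}{448} → -\tfrac{43}{8}a + \tfrac{8}{7}bc^{2} - \tfrac{69}{28}bc + \tfrac{99}{448}b + \tfrac{2}{7}c^{2} + \tfrac{53}{56}c - \tfrac{1419}{448}
  leading term a: subtract (\tfrac{43}{32})·f_3 from -\tfrac{43}{8}a + \tfrac{8}{7}bc^{2} - \tfrac{69}{28}bc + \tfrac{99}{448}b + \tfrac{2}{7}c^{2} + \tfrac{53}{56}c - \tfrac{1419}{448} → \tfrac{8}{7}bc^{2} - \tfrac{69}{28}bc + \tfrac{99}{448}b + \tfrac{2}{7}c^{2} + \tfrac{53}{56}c - \tfrac{1419}{448}
  leading term bc^{2}: subtract (c)·g_4 from \tfrac{8}{7}bc^{2} - \tfrac{69}{28}bc + \tfrac{99}{448}b + \tfrac{2}{7}c^{2} + \tfrac{53}{56}c - \tfrac{1419}{448} → -\tfrac{3}{28}bc + \tfrac{99}{448}b - \tfrac{159}{56}c - \tfrac{1419}{448}
  leading term bc: subtract (-\tfrac{3}{32})·g_4 from -\tfrac{3}{28}bc + \tfrac{99}{448}b - \tfrac{159}{56}c - \tfrac{1419}{448} → -\tfrac{45}{16}c - \tfrac{45}{16}
  leading term c: no divisor's leading term divides it; move -\tfrac{45}{16}c to the remainder.
  leading term 1: no divisor's leading term divides it; move -\tfrac{45}{16} to the remainder.
  remainder -\tfrac{45}{16}c - \tfrac{45}{16} ≠ 0; add g_6 = -\tfrac{45}{16}c - \tfrac{45}{16} to the basis.

S(f_2,g_4): lcm = abc. S = \tfrac{33}{16}ab - \tfrac{1}{4}ac - \tfrac{53}{16}a + \tfrac{9}{4}bc - \tfrac{9}{4}c.
  leading term ab: subtract (-\tfrac{33}{112})·f_1 from \tfrac{33}{16}ab - \tfrac{1}{4}ac - \tfrac{53}{16}a + \tfrac{9}{4}bc - \tfrac{9}{4}c → -\tfrac{1}{4}ac - \tfrac{43}{8}a - \tfrac{3}{28}bc + \tfrac{99}{448}b - \tfrac{159}{56}c - \tfrac{1419}{448}
  leading term ac: subtract (\tfrac{1}{16}c)·f_3 from -\tfrac{1}{4}ac - \tfrac{43}{8}a - \tfrac{3}{28}bc + \tfrac{99}{448}b - \tfrac{159}{56}c - \tfrac{1419}{448} → -\tfrac{43}{8}a - \tfrac{3}{28}bc + \tfrac{99}{448}b - \tfrac{159}{56}c - \tfrac{1419}{448}
  leading term a: subtract (\tfrac{43}{32})·f_3 from -\tfrac{43}{8}a - \tfrac{3}{28}bc + \tfrac{99}{448}b - \tfrac{159}{56}c - \tfrac{1419}{448} → -\tfrac{3}{28}bc + \tfrac{99}{448}b - \tfrac{159}{56}c - \tfrac{1419}{448}
  leading term bc: subtract (-\tfrac{3}{32})·g_4 from -\tfrac{3}{28}bc + \tfrac{99}{448}b - \tfrac{159}{56}c - \tfrac{1419}{448} → -\tfrac{45}{16}c - \tfrac{45}{16}
  leading term c: subtract (1)·g_6 from -\tfrac{45}{16}c - \tfrac{45}{16} → 0
  remainder 0.

S(f_3,g_4): leading monomials are coprime, so the S-polynomial reduces to 0 (Buchberger's first criterion).
S(f_1,g_5): lcm = ab. S = 2a + \tfrac{8}{7}bc - \tfrac{3}{28}b + \tfrac{2}{7}c + \tfrac{43}{28}.
  leading term a: subtract (-\tfrac{1}{2})·f_3 from 2a + \tfrac{8}{7}bc - \tfrac{3}{28}b + \tfrac{2}{7}c + \tfrac{43}{28} → \tfrac{8}{7}bc - \tfrac{3}{28}b + \tfrac{2}{7}c + \tfrac{43}{28}
  leading term bc: subtract (1)·g_4 from \tfrac{8}{7}bc - \tfrac{3}{28}b + \tfrac{2}{7}c + \tfrac{43}{28} → \tfrac{9}{4}b - \tfrac{9}{4}
  leading term b: subtract (1)·g_5 from \tfrac{9}{4}b - \tfrac{9}{4} → 0
  remainder 0.

S(f_2,g_5): lcm = ab. S = a + \tfrac{9}{4}b - \tfrac{9}{4}.
  leading term a: subtract (-\tfrac{1}{4})·f_3 from a + \tfrac{9}{4}b - \tfrac{9}{4} → \tfrac{9}{4}b - \tfrac{9}{4}
  leading term b: subtract (1)·g_5 from \tfrac{9}{4}b - \tfrac{9}{4} → 0
  remainder 0.

S(f_3,g_5): leading monomials are coprime, so the S-polynomial reduces to 0 (Buchberger's first criterion).
S(g_4,g_5): lcm = bc. S = -\tfrac{33}{16}b + \tfrac{5}{4}c + \tfrac{53}{16}.
  leading term b: subtract (-\tfrac{11}{12})·g_5 from -\tfrac{33}{16}b + \tfrac{5}{4}c + \tfrac{53}{16} → \tfrac{5}{4}c + \tfrac{5}{4}
  leading term c: subtract (-\tfrac{4}{9})·g_6 from \tfrac{5}{4}c + \tfrac{5}{4} → 0
  remainder 0.

S(f_1,g_6): leading monomials are coprime, so the S-polynomial reduces to 0 (Buchberger's first criterion).
S(f_2,g_6): leading monomials are coprime, so the S-polynomial reduces to 0 (Buchberger's first criterion).
S(f_3,g_6): leading monomials are coprime, so the S-polynomial reduces to 0 (Buchberger's first criterion).
S(g_4,g_6): lcm = bc. S = -\tfrac{49}{16}b + \tfrac{1}{4}c + \tfrac{53}{16}.
  leading term b: subtract (-\tfrac{49}{36})·g_5 from -\tfrac{49}{16}b + \tfrac{1}{4}c + \tfrac{53}{16} → \tfrac{1}{4}c + \tfrac{1}{4}
  leading term c: subtract (-\tfrac{4}{45})·g_6 from \tfrac{1}{4}c + \tfrac{1}{4} → 0
  remainder 0.

S(g_5,g_6): leading monomials are coprime, so the S-polynomial reduces to 0 (Buchberger's first criterion).
Every S-polynomial of the final basis reduces to 0, so we have a Gröbner basis.
Inter-reduce: drop elements whose leading term is divisible by another's, tail-reduce, and make monic.

G = {a, b - 1, c + 1}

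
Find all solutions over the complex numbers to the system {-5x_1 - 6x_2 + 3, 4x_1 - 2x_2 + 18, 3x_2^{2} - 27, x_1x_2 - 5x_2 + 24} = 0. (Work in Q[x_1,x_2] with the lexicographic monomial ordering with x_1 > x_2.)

Compute a lex Gröbner basis by Buchberger's algorithm.
f_1 = -5x_1 - 6x_2 + 3, LT = x_1.
f_2 = 4x_1 - 2x_2 + 18, LT = x_1.
f_3 = 3x_2^{2} - 27, LT = x_2^{2}.
f_4 = x_1x_2 - 5x_2 + 24, LT = x_1x_2.

S(f_1,f_2): lcm = x_1. S = \tfrac{17}{10}x_2 - \tfrac{51}{10}.
  leading term x_2: no divisor's leading term divides it; move \tfrac{17}{10}x_2 to the remainder.
  leading term 1: no divisor's leading term divides it; move -\tfrac{51}{10} to the remainder.
  remainder \tfrac{17}{10}x_2 - \tfrac{51}{10} ≠ 0; add h_5 = \tfrac{17}{10}x_2 - \tfrac{51}{10} to the basis.

S(f_1,f_3): leading monomials are coprime, so the S-polynomial reduces to 0 (Buchberger's first criterion).
S(f_1,f_4): lcm = x_1x_2. S = \tfrac{6}{5}x_2^{2} + \tfrac{22}{5}x_2 - 24.
  leading term x_2^{2}: subtract (\tfrac{2}{5})·f_3 from \tfrac{6}{5}x_2^{2} + \tfrac{22}{5}x_2 - 24 → \tfrac{22}{5}x_2 - \tfrac{66}{5}
  leading term x_2: subtract (\tfrac{44}{17})·h_5 from \tfrac{22}{5}x_2 - \tfrac{66}{5} → 0
  remainder 0.

S(f_2,f_3): leading monomials are coprime, so the S-polynomial reduces to 0 (Buchberger's first criterion).
S(f_2,f_4): lcm = x_1x_2. S = -\tfrac{1}{2}x_2^{2} + \tfrac{19}{2}x_2 - 24.
  leading term x_2^{2}: subtract (-\tfrac{1}{6})·f_3 from -\tfrac{1}{2}x_2^{2} + \tfrac{19}{2}x_2 - 24 → \tfrac{19}{2}x_2 - \tfrac{57}{2}
  leading term x_2: subtract (\tfrac{95}{17})·h_5 from \tfrac{19}{2}x_2 - \tfrac{57}{2} → 0
  remainder 0.

S(f_3,f_4): lcm = x_1x_2^{2}. S = -9x_1 + 5x_2^{2} - 24x_2.
  leading term x_1: subtract (\tfrac{9}{5})·f_1 from -9x_1 + 5x_2^{2} - 24x_2 → 5x_2^{2} - \tfrac{66}{5}x_2 - \tfrac{27}{5}
  leading term x_2^{2}: subtract (\tfrac{5}{3})·f_3 from 5x_2^{2} - \tfrac{66}{5}x_2 - \tfrac{27}{5} → -\tfrac{66}{5}x_2 + \tfrac{198}{5}
  leading term x_2: subtract (-\tfrac{132}{17})·h_5 from -\tfrac{66}{5}x_2 + \tfrac{198}{5} → 0
  remainder 0.

S(f_1,h_5): leading monomials are coprime, so the S-polynomial reduces to 0 (Buchberger's first criterion).
S(f_2,h_5): leading monomials are coprime, so the S-polynomial reduces to 0 (Buchberger's first criterion).
S(f_3,h_5): lcm = x_2^{2}. S = 3x_2 - 9.
  leading term x_2: subtract (\tfrac{30}{17})·h_5 from 3x_2 - 9 → 0
  remainder 0.

S(f_4,h_5): lcm = x_1x_2. S = 3x_1 - 5x_2 + 24.
  leading term x_1: subtract (-\tfrac{3}{5})·f_1 from 3x_1 - 5x_2 + 24 → -\tfrac{43}{5}x_2 + \tfrac{129}{5}
  leading term x_2: subtract (-\tfrac{86}{17})·h_5 from -\tfrac{43}{5}x_2 + \tfrac{129}{5} → 0
  remainder 0.

Every S-polynomial of the final basis reduces to 0, so we have a Gröbner basis.
Inter-reduce: drop elements whose leading term is divisible by another's, tail-reduce, and make monic.
Reduced Gröbner basis: {x_1 + 3, x_2 - 3}.

From the last basis element, x_2 - 3 = 0, so x_2 takes values in {3}. Each choice, substituted upward through the basis, yields the corresponding point(s) of the solution set.
  x_2 = 3: the earlier basis element becomes x_1 + 3 = 0, giving x_1 = -3 — point (-3, 3).
Zero-dimensionality of the ideal guarantees finitely many solutions over ℂ.

{(-3, 3)}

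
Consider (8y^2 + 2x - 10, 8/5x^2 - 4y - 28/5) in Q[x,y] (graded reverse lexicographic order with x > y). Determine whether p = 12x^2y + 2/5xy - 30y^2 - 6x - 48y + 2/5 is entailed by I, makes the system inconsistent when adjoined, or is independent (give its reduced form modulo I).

First compute the reduced Gröbner basis of I by Buchberger's algorithm.
f_1 = 8y^2 + 2x - 10, LT = y^2.
f_2 = 8/5x^2 - 4y - 28/5, LT = x^2.

The S-polynomials (S(f_1,f_2)) all reduce to 0 modulo the current basis, so we have a Gröbner basis.
Inter-reduce: drop elements whose leading term is divisible by another's, tail-reduce, and make monic.
Reduced Gröbner basis: {x^2 - 5/2y - 7/2, y^2 + 1/4x - 5/4}.
Label its elements g_1 = x^2 - 5/2y - 7/2, g_2 = y^2 + 1/4x - 5/4.

Reduce p = 12x^2y + 2/5xy - 30y^2 - 6x - 48y + 2/5 modulo G:
  leading term x^2y: subtract (12y)·g_1 from 12x^2y + 2/5xy - 30y^2 - 6x - 48y + 2/5 → 2/5xy - 6x - 6y + 2/5
  leading term xy: no divisor's leading term divides it; move 2/5xy to the remainder.
  leading term x: no divisor's leading term divides it; move -6x to the remainder.
  leading term y: no divisor's leading term divides it; move -6y to the remainder.
  leading term 1: no divisor's leading term divides it; move 2/5 to the remainder.
  normal form = 2/5xy - 6x - 6y + 2/5.
The normal form is nonzero, so p ∉ I. Since p minus its normal form lies in I, I + (p) = I + (r) where r = 2/5xy - 6x - 6y + 2/5; decide whether this ideal is the whole ring.
Run Buchberger on G together with r (pairs among the g_i already reduce to 0 since G is a Gröbner basis):
g_1 = x^2 - 5/2y - 7/2, LT = x^2.
g_2 = y^2 + 1/4x - 5/4, LT = y^2.
r = 2/5xy - 6x - 6y + 2/5, LT = xy.

S(g_1,r): lcm = x^2y. S = 15x^2 + 15xy - 5/2y^2 - x - 7/2y.
  leading term x^2: subtract (15)·g_1 from 15x^2 + 15xy - 5/2y^2 - x - 7/2y → 15xy - 5/2y^2 - x + 34y + 105/2
  leading term xy: subtract (75/2)·r from 15xy - 5/2y^2 - x + 34y + 105/2 → -5/2y^2 + 224x + 259y + 75/2
  leading term y^2: subtract (-5/2)·g_2 from -5/2y^2 + 224x + 259y + 75/2 → 1797/8x + 259y + 275/8
  leading term x: no divisor's leading term divides it; move 1797/8x to the remainder.
  leading term y: no divisor's leading term divides it; move 259y to the remainder.
  leading term 1: no divisor's leading term divides it; move 275/8 to the remainder.
  remainder 1797/8x + 259y + 275/8 ≠ 0; add m_4 = 1797/8x + 259y + 275/8 to the basis.

S(g_2,r): lcm = xy^2. S = 1/4x^2 + 15xy + 15y^2 - 5/4x - y.
  leading term x^2: subtract (1/4)·g_1 from 1/4x^2 + 15xy + 15y^2 - 5/4x - y → 15xy + 15y^2 - 5/4x - 3/8y + 7/8
  leading term xy: subtract (75/2)·r from 15xy + 15y^2 - 5/4x - 3/8y + 7/8 → 15y^2 + 895/4x + 1797/8y - 113/8
  leading term y^2: subtract (15)·g_2 from 15y^2 + 895/4x + 1797/8y - 113/8 → 220x + 1797/8y + 37/8
  leading term x: subtract (1760/1797)·m_4 from 220x + 1797/8y + 37/8 → -417511/14376y - 417511/14376
  leading term y: no divisor's leading term divides it; move -417511/14376y to the remainder.
  leading term 1: no divisor's leading term divides it; move -417511/14376 to the remainder.
  remainder -417511/14376y - 417511/14376 ≠ 0; add m_5 = -417511/14376y - 417511/14376 to the basis.

The other S-polynomials (S(g_1,g_2), S(g_1,m_4), S(g_2,m_4), S(r,m_4), S(g_1,m_5), S(g_2,m_5), S(r,m_5), S(m_4,m_5)) all reduce to 0 modulo the current basis, so we have a Gröbner basis.
Inter-reduce: drop elements whose leading term is divisible by another's, tail-reduce, and make monic.
Reduced Gröbner basis: {x - 1, y + 1}.
The reduced Gröbner basis of I + (p) is {x - 1, y + 1} ≠ {1}, a proper ideal, so the enlarged system stays consistent: p is independent of I, with normal form 2/5xy - 6x - 6y + 2/5.

12x^2y + 2/5xy - 30y^2 - 6x - 48y + 2/5 is independent of I; its normal form modulo I is 2/5xy - 6x - 6y + 2/5.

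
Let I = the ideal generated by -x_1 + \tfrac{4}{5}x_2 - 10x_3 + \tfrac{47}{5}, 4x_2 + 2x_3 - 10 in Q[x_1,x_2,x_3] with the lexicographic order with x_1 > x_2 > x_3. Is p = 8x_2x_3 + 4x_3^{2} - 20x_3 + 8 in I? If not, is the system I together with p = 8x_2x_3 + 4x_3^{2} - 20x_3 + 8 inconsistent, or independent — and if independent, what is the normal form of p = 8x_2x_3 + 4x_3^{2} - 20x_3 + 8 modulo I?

Adjoining 8x_2x_3 + 4x_3^{2} - 20x_3 + 8 makes the ideal the whole ring: the system is inconsistent.

First compute the reduced Gröbner basis of I by Buchberger's algorithm.
f_1 = -x_1 + \tfrac{4}{5}x_2 - 10x_3 + \tfrac{47}{5}, LT = x_1.
f_2 = 4x_2 + 2x_3 - 10, LT = x_2.

The S-polynomials (S(f_1,f_2)) all reduce to 0 modulo the current basis, so we have a Gröbner basis.
Inter-reduce: drop elements whose leading term is divisible by another's, tail-reduce, and make monic.
Reduced Gröbner basis: {x_1 + \tfrac{52}{5}x_3 - \tfrac{57}{5}, x_2 + \tfrac{1}{2}x_3 - \tfrac{5}{2}}.
Label its elements g_1 = x_1 + \tfrac{52}{5}x_3 - \tfrac{57}{5}, g_2 = x_2 + \tfrac{1}{2}x_3 - \tfrac{5}{2}.

Reduce p = 8x_2x_3 + 4x_3^{2} - 20x_3 + 8 modulo G:
  leading term x_2x_3: subtract (8x_3)·g_2 from 8x_2x_3 + 4x_3^{2} - 20x_3 + 8 → 8
  leading term 1: no divisor's leading term divides it; move 8 to the remainder.
  normal form = 8.
The normal form is nonzero, so p ∉ I. Since p minus its normal form lies in I, I + (p) = I + (r) where r = 8; decide whether this ideal is the whole ring.
Here r = 8 is a nonzero constant, hence a unit: 1 ∈ I + (p), the Gröbner basis of I + (p) is {1}, and the enlarged system has no common solution — adjoining p is inconsistent.

Ideal membership is decidable via reduction modulo a Gröbner basis.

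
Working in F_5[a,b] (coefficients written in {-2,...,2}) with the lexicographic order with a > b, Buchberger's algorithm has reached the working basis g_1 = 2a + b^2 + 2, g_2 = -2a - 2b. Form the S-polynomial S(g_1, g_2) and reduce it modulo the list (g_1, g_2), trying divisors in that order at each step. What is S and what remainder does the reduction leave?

lcm(LM(g_1), LM(g_2)) = a.
S = (lcm/LT(g_1))·g_1 − (lcm/LT(g_2))·g_2 = -2b^2 - b + 1.
Reduce S modulo (g_1, g_2) in that order:
  leading term b^2: no divisor's leading term divides it; move -2b^2 to the remainder.
  leading term b: no divisor's leading term divides it; move -b to the remainder.
  leading term 1: no divisor's leading term divides it; move 1 to the remainder.
The remainder -2b^2 - b + 1 is nonzero, so it would be added as the next basis element.

S(g_1, g_2) = -2b^2 - b + 1; remainder on division = -2b^2 - b + 1.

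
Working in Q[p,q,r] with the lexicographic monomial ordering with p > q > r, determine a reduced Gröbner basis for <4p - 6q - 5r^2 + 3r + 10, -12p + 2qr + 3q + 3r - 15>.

G = {p - 3/2q - 5/4r^2 + 3/4r + 5/2, qr - 15/2q - 15/2r^2 + 6r + 15/2}

f_1 = 4p - 6q - 5r^2 + 3r + 10, LT = p.
f_2 = -12p + 2qr + 3q + 3r - 15, LT = p.

S(f_1,f_2): lcm = p. S = 1/6qr - 5/4q - 5/4r^2 + r + 5/4.
  reduce S modulo (f_1, f_2):
  remainder 1/6qr - 5/4q - 5/4r^2 + r + 5/4 ≠ 0; add g_3 = 1/6qr - 5/4q - 5/4r^2 + r + 5/4 to the basis.

The other S-polynomials (S(f_1,g_3), S(f_2,g_3)) all reduce to 0 modulo the current basis, so we have a Gröbner basis.
Inter-reduce: drop elements whose leading term is divisible by another's, tail-reduce, and make monic.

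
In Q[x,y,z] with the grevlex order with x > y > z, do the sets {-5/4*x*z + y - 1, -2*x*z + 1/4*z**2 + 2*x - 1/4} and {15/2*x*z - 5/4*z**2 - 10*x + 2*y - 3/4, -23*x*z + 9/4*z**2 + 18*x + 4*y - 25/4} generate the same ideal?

For a fixed monomial order, each ideal has a unique reduced Gröbner basis; comparing bases decides equality.
Buchberger on the first generating set:
f_1 = -5/4*x*z + y - 1, LT = x*z.
f_2 = -2*x*z + 1/4*z**2 + 2*x - 1/4, LT = x*z.

S(f_1,f_2): lcm = x*z. S = 1/8*z**2 + x - 4/5*y + 27/40.
  leading term z**2: no divisor's leading term divides it; move 1/8*z**2 to the remainder.
  leading term x: no divisor's leading term divides it; move x to the remainder.
  leading term y: no divisor's leading term divides it; move -4/5*y to the remainder.
  leading term 1: no divisor's leading term divides it; move 27/40 to the remainder.
  remainder 1/8*z**2 + x - 4/5*y + 27/40 ≠ 0; add g_3 = 1/8*z**2 + x - 4/5*y + 27/40 to the basis.

S(f_1,g_3): lcm = x*z**2. S = -8*x**2 + 32/5*x*y - 4/5*y*z - 27/5*x + 4/5*z.
  leading term x**2: no divisor's leading term divides it; move -8*x**2 to the remainder.
  leading term x*y: no divisor's leading term divides it; move 32/5*x*y to the remainder.
  leading term y*z: no divisor's leading term divides it; move -4/5*y*z to the remainder.
  leading term x: no divisor's leading term divides it; move -27/5*x to the remainder.
  leading term z: no divisor's leading term divides it; move 4/5*z to the remainder.
  remainder -8*x**2 + 32/5*x*y - 4/5*y*z - 27/5*x + 4/5*z ≠ 0; add g_4 = -8*x**2 + 32/5*x*y - 4/5*y*z - 27/5*x + 4/5*z to the basis.

The other S-polynomials (S(f_2,g_3), S(f_1,g_4), S(f_2,g_4), S(g_3,g_4)) all reduce to 0 modulo the current basis, so we have a Gröbner basis.
Inter-reduce: drop elements whose leading term is divisible by another's, tail-reduce, and make monic.
Reduced Gröbner basis: {x**2 - 4/5*x*y + 1/10*y*z + 27/40*x - 1/10*z, x*z - 4/5*y + 4/5, z**2 + 8*x - 32/5*y + 27/5}.

Buchberger on the second generating set:
h_1 = 15/2*x*z - 5/4*z**2 - 10*x + 2*y - 3/4, LT = x*z.
h_2 = -23*x*z + 9/4*z**2 + 18*x + 4*y - 25/4, LT = x*z.

S(h_1,h_2): lcm = x*z. S = -19/276*z**2 - 38/69*x + 152/345*y - 171/460.
  leading term z**2: no divisor's leading term divides it; move -19/276*z**2 to the remainder.
  leading term x: no divisor's leading term divides it; move -38/69*x to the remainder.
  leading term y: no divisor's leading term divides it; move 152/345*y to the remainder.
  leading term 1: no divisor's leading term divides it; move -171/460 to the remainder.
  remainder -19/276*z**2 - 38/69*x + 152/345*y - 171/460 ≠ 0; add k_3 = -19/276*z**2 - 38/69*x + 152/345*y - 171/460 to the basis.

S(h_1,k_3): lcm = x*z**2. S = -1/6*z**3 - 8*x**2 + 32/5*x*y - 4/3*x*z + 4/15*y*z - 27/5*x - 1/10*z.
  leading term z**3: subtract (46/19*z)·k_3 from -1/6*z**3 - 8*x**2 + 32/5*x*y - 4/3*x*z + 4/15*y*z - 27/5*x - 1/10*z → -8*x**2 + 32/5*x*y - 4/5*y*z - 27/5*x + 4/5*z
  leading term x**2: no divisor's leading term divides it; move -8*x**2 to the remainder.
  leading term x*y: no divisor's leading term divides it; move 32/5*x*y to the remainder.
  leading term y*z: no divisor's leading term divides it; move -4/5*y*z to the remainder.
  leading term x: no divisor's leading term divides it; move -27/5*x to the remainder.
  leading term z: no divisor's leading term divides it; move 4/5*z to the remainder.
  remainder -8*x**2 + 32/5*x*y - 4/5*y*z - 27/5*x + 4/5*z ≠ 0; add k_4 = -8*x**2 + 32/5*x*y - 4/5*y*z - 27/5*x + 4/5*z to the basis.

The other S-polynomials (S(h_2,k_3), S(h_1,k_4), S(h_2,k_4), S(k_3,k_4)) all reduce to 0 modulo the current basis, so we have a Gröbner basis.
Inter-reduce: drop elements whose leading term is divisible by another's, tail-reduce, and make monic.
Reduced Gröbner basis: {x**2 - 4/5*x*y + 1/10*y*z + 27/40*x - 1/10*z, x*z - 4/5*y + 4/5, z**2 + 8*x - 32/5*y + 27/5}.

Same reduced basis, so the two generating sets span the same ideal.

Yes, the ideals are equal.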